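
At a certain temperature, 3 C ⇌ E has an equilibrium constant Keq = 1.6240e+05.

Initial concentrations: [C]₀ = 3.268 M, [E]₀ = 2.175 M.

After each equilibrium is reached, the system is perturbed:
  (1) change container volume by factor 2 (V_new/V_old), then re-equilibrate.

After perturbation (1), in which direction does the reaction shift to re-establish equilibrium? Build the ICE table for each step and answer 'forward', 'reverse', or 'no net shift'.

Direction: reverse

Q₀ = 0.06232 vs Keq = 1.6240e+05 ⇒ Q<K, forward
Step 1:
                  C         E
  I           3.268     2.175
  C          -3.241      1.08
  E         0.02716     3.255
  solve Keq expr → x = 1.08; check Q = 1.6240e+05
Then change container volume by factor 2 (V_new/V_old).
Step 2:
                  C         E
  I         0.01358     1.628
  C        0.007966 -0.002655
  E         0.02155     1.625
  solve Keq expr → x = -0.002655; check Q = 1.6240e+05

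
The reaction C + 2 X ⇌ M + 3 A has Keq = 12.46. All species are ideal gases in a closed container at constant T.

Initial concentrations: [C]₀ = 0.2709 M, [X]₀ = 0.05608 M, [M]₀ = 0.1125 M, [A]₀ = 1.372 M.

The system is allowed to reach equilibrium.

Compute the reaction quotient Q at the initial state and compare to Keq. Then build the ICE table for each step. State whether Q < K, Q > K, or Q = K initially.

Q₀ = 341 vs Keq = 12.46 ⇒ Q>K, reverse
Step 1:
                   C          X          M          A
  I           0.2709    0.05608     0.1125      1.372
  C          0.05303     0.1061   -0.05303    -0.1591
  E           0.3239     0.1621    0.05947      1.213
  solve Keq expr → x = -0.05303; check Q = 12.46

Q₀ = 341; Q > K (proceeds reverse)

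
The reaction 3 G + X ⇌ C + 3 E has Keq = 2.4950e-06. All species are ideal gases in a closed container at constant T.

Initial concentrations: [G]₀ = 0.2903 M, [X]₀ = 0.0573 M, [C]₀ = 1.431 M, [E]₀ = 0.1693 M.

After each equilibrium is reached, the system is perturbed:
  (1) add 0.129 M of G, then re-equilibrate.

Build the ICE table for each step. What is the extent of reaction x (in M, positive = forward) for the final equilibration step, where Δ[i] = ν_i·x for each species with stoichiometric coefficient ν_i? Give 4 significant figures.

Q₀ = 4.954 vs Keq = 2.4950e-06 ⇒ Q>K, reverse
Step 1:
                  G         X         C         E
  I          0.2903    0.0573     1.431    0.1693
  C          0.1666   0.05554  -0.05554   -0.1666
  E          0.4569    0.1128     1.375  0.002693
  solve Keq expr → x = -0.05554; check Q = 2.4950e-06
Then add 0.129 M of G.
Step 2:
                  G         X         C         E
  I          0.5859    0.1128     1.375  0.002693
  C       -7.5302e-04 -2.5101e-04 2.5101e-04 7.5302e-04
  E          0.5852    0.1126     1.376  0.003446
  solve Keq expr → x = 2.5101e-04; check Q = 2.4950e-06

x = 2.5101e-04 M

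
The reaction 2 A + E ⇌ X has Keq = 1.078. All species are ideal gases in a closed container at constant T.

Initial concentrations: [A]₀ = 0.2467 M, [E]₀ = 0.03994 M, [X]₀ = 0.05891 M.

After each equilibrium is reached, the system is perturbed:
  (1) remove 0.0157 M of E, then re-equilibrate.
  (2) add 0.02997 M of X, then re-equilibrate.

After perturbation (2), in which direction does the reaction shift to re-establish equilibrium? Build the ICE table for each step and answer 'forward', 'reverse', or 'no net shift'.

Direction: reverse

Q₀ = 24.23 vs Keq = 1.078 ⇒ Q>K, reverse
Step 1:
                  A         E         X
  I          0.2467   0.03994   0.05891
  C         0.09564   0.04782  -0.04782
  E          0.3423   0.08776   0.01109
  solve Keq expr → x = -0.04782; check Q = 1.078
Then remove 0.0157 M of E.
Step 2:
                  A         E         X
  I          0.3423   0.07206   0.01109
  C        0.003211  0.001605 -0.001605
  E          0.3456   0.07367  0.009483
  solve Keq expr → x = -0.001605; check Q = 1.078
Then add 0.02997 M of X.
Step 3:
                  A         E         X
  I          0.3456   0.07367   0.03945
  C         0.04672   0.02336  -0.02336
  E          0.3923   0.09703   0.01609
  solve Keq expr → x = -0.02336; check Q = 1.078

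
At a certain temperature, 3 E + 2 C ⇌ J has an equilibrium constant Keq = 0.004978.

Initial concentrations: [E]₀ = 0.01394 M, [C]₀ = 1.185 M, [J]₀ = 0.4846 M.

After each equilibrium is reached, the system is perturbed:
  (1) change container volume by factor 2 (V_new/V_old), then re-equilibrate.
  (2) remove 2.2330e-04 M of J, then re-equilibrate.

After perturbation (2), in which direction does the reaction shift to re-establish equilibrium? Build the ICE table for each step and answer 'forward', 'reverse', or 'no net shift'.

Direction: forward

Q₀ = 1.2740e+05 vs Keq = 0.004978 ⇒ Q>K, reverse
Step 1:
                  E         C         J
  init      0.01394     1.185    0.4846
  Δ           1.308    0.8719    -0.436
  eq          1.322     2.057   0.04864
  solve Keq expr → x = -0.436; check Q = 0.004978
Then change container volume by factor 2 (V_new/V_old).
Step 2:
                  E         C         J
  init       0.6609     1.028   0.02432
  Δ         0.06635   0.04423  -0.02212
  eq         0.7273     1.073  0.002203
  solve Keq expr → x = -0.02212; check Q = 0.004978
Then remove 2.2330e-04 M of J.
Step 3:
                  E         C         J
  init       0.7273     1.073   0.00198
  Δ       -6.4697e-04 -4.3132e-04 2.1566e-04
  eq         0.7266     1.072  0.002196
  solve Keq expr → x = 2.1566e-04; check Q = 0.004978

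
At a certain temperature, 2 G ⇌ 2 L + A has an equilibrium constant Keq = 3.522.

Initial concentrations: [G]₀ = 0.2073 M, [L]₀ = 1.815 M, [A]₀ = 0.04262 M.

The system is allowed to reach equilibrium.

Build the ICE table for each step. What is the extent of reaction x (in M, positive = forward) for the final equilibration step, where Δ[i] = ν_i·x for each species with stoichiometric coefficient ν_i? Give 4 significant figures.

x = 0.001682 M

Q₀ = 3.267 vs Keq = 3.522 ⇒ Q<K, forward
Step 1:
                    G           L           A
  I            0.2073       1.815     0.04262
  C         -0.003363    0.003363    0.001682
  E            0.2039       1.818      0.0443
  solve Keq expr → x = 0.001682; check Q = 3.522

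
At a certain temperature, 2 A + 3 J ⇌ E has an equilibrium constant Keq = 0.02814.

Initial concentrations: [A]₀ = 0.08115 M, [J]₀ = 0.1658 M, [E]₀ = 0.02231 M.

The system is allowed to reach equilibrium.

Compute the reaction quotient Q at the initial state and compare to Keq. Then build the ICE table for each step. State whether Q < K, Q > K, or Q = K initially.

Q₀ = 743.3 vs Keq = 0.02814 ⇒ Q>K, reverse
Step 1:
                   A          J          E
  init       0.08115     0.1658    0.02231
  Δ          0.04461    0.06691    -0.0223
  eq          0.1258     0.2327 5.6087e-06
  solve Keq expr → x = -0.0223; check Q = 0.02814

Q₀ = 743.3; Q > K (proceeds reverse)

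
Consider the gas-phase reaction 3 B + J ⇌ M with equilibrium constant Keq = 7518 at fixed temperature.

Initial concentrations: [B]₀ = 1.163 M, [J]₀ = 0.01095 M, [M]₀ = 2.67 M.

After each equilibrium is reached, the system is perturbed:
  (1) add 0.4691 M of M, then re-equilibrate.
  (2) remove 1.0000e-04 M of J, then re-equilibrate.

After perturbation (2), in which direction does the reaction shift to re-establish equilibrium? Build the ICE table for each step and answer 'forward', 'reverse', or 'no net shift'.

Q₀ = 155 vs Keq = 7518 ⇒ Q<K, forward
Step 1:
                   B          J          M
  Initial      1.163    0.01095       2.67
  Change    -0.03211    -0.0107     0.0107
  Equil        1.131 2.4654e-04      2.681
  solve Keq expr → x = 0.0107; check Q = 7518
Then add 0.4691 M of M.
Step 2:
                   B          J          M
  Initial      1.131 2.4654e-04       3.15
  Change  1.2912e-04 4.3039e-05 -4.3039e-05
  Equil        1.131 2.8958e-04       3.15
  solve Keq expr → x = -4.3039e-05; check Q = 7518
Then remove 1.0000e-04 M of J.
Step 3:
                   B          J          M
  Initial      1.131 1.8958e-04       3.15
  Change  2.9928e-04 9.9761e-05 -9.9761e-05
  Equil        1.131 2.8934e-04       3.15
  solve Keq expr → x = -9.9761e-05; check Q = 7518

Direction: reverse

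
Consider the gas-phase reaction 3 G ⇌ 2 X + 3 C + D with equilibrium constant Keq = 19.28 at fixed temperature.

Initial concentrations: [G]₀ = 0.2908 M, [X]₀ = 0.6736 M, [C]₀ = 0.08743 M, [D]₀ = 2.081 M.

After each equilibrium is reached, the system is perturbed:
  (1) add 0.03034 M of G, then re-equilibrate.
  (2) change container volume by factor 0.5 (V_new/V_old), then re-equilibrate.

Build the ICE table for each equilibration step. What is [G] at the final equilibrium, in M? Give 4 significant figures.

Q₀ = 0.02566 vs Keq = 19.28 ⇒ Q<K, forward
Step 1:
                    G           X           C           D
  I            0.2908      0.6736     0.08743       2.081
  C           -0.1804      0.1203      0.1804     0.06014
  E            0.1104      0.7939      0.2678       2.141
  solve Keq expr → x = 0.06014; check Q = 19.28
Then add 0.03034 M of G.
Step 2:
                    G           X           C           D
  I            0.1407      0.7939      0.2678       2.141
  C          -0.02044     0.01362     0.02044    0.006812
  E            0.1203      0.8075      0.2883       2.148
  solve Keq expr → x = 0.006812; check Q = 19.28
Then change container volume by factor 0.5 (V_new/V_old).
Step 3:
                    G           X           C           D
  I            0.2406       1.615      0.5766       4.296
  C            0.1234    -0.08229     -0.1234    -0.04115
  E             0.364       1.533      0.4531       4.255
  solve Keq expr → x = -0.04115; check Q = 19.28

[G]_eq = 0.364 M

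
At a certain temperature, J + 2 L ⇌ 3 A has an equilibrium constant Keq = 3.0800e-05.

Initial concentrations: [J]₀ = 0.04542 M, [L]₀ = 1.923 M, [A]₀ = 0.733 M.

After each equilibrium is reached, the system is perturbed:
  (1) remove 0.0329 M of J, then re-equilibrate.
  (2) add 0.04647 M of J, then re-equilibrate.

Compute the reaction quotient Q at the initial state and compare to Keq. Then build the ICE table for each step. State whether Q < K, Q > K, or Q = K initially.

Q₀ = 2.345 vs Keq = 3.0800e-05 ⇒ Q>K, reverse
Step 1:
                  J         L         A
  Initial   0.04542     1.923     0.733
  Change     0.2322    0.4643   -0.6965
  Equil      0.2776     2.387   0.03652
  solve Keq expr → x = -0.2322; check Q = 3.0800e-05
Then remove 0.0329 M of J.
Step 2:
                  J         L         A
  Initial    0.2447     2.387   0.03652
  Change  4.9038e-04 9.8076e-04 -0.001471
  Equil      0.2452     2.388   0.03505
  solve Keq expr → x = -4.9038e-04; check Q = 3.0800e-05
Then add 0.04647 M of J.
Step 3:
                  J         L         A
  Initial    0.2916     2.388   0.03505
  Change  -6.8160e-04 -0.001363  0.002045
  Equil       0.291     2.387    0.0371
  solve Keq expr → x = 6.8160e-04; check Q = 3.0800e-05

Q₀ = 2.345; Q > K (proceeds reverse)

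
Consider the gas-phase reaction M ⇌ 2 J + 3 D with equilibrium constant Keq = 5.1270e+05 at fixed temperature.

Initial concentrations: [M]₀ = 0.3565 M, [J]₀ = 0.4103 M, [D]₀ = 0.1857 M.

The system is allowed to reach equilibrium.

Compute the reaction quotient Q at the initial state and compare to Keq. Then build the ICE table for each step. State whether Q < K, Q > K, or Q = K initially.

Q₀ = 0.003024; Q < K (proceeds forward)

Q₀ = 0.003024 vs Keq = 5.1270e+05 ⇒ Q<K, forward
Step 1:
                  M         J         D
  Initial    0.3565    0.4103    0.1857
  Change    -0.3565     0.713     1.069
  Equil   4.8668e-06     1.123     1.255
  solve Keq expr → x = 0.3565; check Q = 5.1270e+05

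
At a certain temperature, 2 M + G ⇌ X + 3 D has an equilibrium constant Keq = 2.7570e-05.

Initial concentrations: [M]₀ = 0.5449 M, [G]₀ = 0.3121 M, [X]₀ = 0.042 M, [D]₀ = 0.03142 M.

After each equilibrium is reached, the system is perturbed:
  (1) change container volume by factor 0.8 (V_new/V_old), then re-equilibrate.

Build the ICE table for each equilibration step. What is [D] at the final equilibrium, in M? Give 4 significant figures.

Q₀ = 1.4059e-05 vs Keq = 2.7570e-05 ⇒ Q<K, forward
Step 1:
                    M           G           X           D
  I            0.5449      0.3121       0.042     0.03142
  C         -0.004602   -0.002301    0.002301    0.006903
  E            0.5403      0.3098      0.0443     0.03832
  solve Keq expr → x = 0.002301; check Q = 2.7570e-05
Then change container volume by factor 0.8 (V_new/V_old).
Step 2:
                    M           G           X           D
  I            0.6754      0.3872     0.05538      0.0479
  C          0.002021    0.001011   -0.001011   -0.003032
  E            0.6774      0.3883     0.05437     0.04487
  solve Keq expr → x = -0.001011; check Q = 2.7570e-05

[D]_eq = 0.04487 M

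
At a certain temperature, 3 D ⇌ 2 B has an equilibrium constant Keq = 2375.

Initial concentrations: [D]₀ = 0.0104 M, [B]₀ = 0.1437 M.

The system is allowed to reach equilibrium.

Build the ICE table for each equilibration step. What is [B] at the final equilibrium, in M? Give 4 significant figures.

Q₀ = 1.8357e+04 vs Keq = 2375 ⇒ Q>K, reverse
Step 1:
                    D           B
  I            0.0104      0.1437
  C          0.009551   -0.006367
  E           0.01995      0.1373
  solve Keq expr → x = -0.003184; check Q = 2375

[B]_eq = 0.1373 M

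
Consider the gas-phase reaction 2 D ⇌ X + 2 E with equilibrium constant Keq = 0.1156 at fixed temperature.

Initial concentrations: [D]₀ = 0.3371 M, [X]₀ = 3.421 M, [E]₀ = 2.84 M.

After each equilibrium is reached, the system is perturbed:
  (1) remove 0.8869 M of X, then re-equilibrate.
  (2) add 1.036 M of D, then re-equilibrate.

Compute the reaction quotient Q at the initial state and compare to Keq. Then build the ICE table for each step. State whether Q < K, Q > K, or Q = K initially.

Q₀ = 242.8; Q > K (proceeds reverse)

Q₀ = 242.8 vs Keq = 0.1156 ⇒ Q>K, reverse
Step 1:
                  D         X         E
  Initial    0.3371     3.421      2.84
  Change      2.257    -1.129    -2.257
  Equil       2.594     2.292    0.5826
  solve Keq expr → x = -1.129; check Q = 0.1156
Then remove 0.8869 M of X.
Step 2:
                  D         X         E
  Initial     2.594     1.405    0.5826
  Change    -0.1145   0.05727    0.1145
  Equil        2.48     1.463    0.6972
  solve Keq expr → x = 0.05727; check Q = 0.1156
Then add 1.036 M of D.
Step 3:
                  D         X         E
  Initial     3.516     1.463    0.6972
  Change    -0.2033    0.1017    0.2033
  Equil       3.313     1.564    0.9005
  solve Keq expr → x = 0.1017; check Q = 0.1156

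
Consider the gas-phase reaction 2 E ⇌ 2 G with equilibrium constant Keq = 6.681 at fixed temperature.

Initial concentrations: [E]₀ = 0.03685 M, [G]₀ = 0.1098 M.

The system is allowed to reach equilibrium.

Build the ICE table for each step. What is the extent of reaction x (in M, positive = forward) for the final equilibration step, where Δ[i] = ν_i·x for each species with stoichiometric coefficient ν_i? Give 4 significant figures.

Q₀ = 8.878 vs Keq = 6.681 ⇒ Q>K, reverse
Step 1:
                    E           G
  init        0.03685      0.1098
  Δ          0.004059   -0.004059
  eq          0.04091      0.1057
  solve Keq expr → x = -0.00203; check Q = 6.681

x = -0.00203 M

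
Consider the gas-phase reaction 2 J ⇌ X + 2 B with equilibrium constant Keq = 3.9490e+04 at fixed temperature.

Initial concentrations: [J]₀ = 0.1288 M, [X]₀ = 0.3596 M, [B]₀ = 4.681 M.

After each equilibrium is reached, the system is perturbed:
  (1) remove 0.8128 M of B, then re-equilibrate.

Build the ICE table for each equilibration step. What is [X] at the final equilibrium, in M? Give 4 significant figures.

[X]_eq = 0.4175 M

Q₀ = 475 vs Keq = 3.9490e+04 ⇒ Q<K, forward
Step 1:
                   J          X          B
  I           0.1288     0.3596      4.681
  C          -0.1132    0.05662     0.1132
  E          0.01556     0.4162      4.794
  solve Keq expr → x = 0.05662; check Q = 3.9490e+04
Then remove 0.8128 M of B.
Step 2:
                   J          X          B
  I          0.01556     0.4162      3.981
  C         -0.00261   0.001305    0.00261
  E          0.01295     0.4175      3.984
  solve Keq expr → x = 0.001305; check Q = 3.9490e+04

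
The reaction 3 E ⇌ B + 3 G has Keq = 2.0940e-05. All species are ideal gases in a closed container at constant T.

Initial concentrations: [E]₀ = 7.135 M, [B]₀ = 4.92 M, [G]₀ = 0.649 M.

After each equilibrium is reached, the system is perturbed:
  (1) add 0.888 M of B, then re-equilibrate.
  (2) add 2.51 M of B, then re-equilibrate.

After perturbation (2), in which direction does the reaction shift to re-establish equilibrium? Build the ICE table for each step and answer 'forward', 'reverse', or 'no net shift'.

Direction: reverse

Q₀ = 0.003703 vs Keq = 2.0940e-05 ⇒ Q>K, reverse
Step 1:
                    E           B           G
  Initial       7.135        4.92       0.649
  Change       0.5234     -0.1745     -0.5234
  Equil         7.658       4.746      0.1256
  solve Keq expr → x = -0.1745; check Q = 2.0940e-05
Then add 0.888 M of B.
Step 2:
                    E           B           G
  Initial       7.658       5.634      0.1256
  Change     0.006858   -0.002286   -0.006858
  Equil         7.665       5.631      0.1188
  solve Keq expr → x = -0.002286; check Q = 2.0940e-05
Then add 2.51 M of B.
Step 3:
                    E           B           G
  Initial       7.665       8.141      0.1188
  Change      0.01353   -0.004509    -0.01353
  Equil         7.679       8.137      0.1052
  solve Keq expr → x = -0.004509; check Q = 2.0940e-05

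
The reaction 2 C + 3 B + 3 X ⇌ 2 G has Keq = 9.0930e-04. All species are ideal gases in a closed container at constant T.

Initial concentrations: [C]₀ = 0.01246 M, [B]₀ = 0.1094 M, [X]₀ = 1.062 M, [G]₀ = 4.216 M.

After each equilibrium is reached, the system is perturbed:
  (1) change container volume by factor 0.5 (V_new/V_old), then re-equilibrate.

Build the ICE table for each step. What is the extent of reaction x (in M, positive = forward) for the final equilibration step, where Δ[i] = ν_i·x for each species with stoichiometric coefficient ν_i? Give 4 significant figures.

x = 0.7756 M

Q₀ = 7.3003e+07 vs Keq = 9.0930e-04 ⇒ Q>K, reverse
Step 1:
                   C          B          X          G
  Initial    0.01246     0.1094      1.062      4.216
  Change       1.908      2.863      2.863     -1.908
  Equil        1.921      2.972      3.925      2.308
  solve Keq expr → x = -0.9542; check Q = 9.0930e-04
Then change container volume by factor 0.5 (V_new/V_old).
Step 2:
                   C          B          X          G
  Initial      3.842      5.944      7.849      4.615
  Change      -1.551     -2.327     -2.327      1.551
  Equil        2.291      3.617      5.522      6.166
  solve Keq expr → x = 0.7756; check Q = 9.0930e-04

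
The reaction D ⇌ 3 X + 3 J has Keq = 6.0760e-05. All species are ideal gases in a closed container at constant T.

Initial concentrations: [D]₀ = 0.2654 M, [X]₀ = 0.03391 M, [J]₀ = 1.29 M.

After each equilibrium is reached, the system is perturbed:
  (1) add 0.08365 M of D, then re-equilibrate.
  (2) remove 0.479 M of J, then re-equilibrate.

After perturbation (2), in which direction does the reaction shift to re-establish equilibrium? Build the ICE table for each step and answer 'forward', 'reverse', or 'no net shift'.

Q₀ = 3.1539e-04 vs Keq = 6.0760e-05 ⇒ Q>K, reverse
Step 1:
                  D         X         J
  init       0.2654   0.03391      1.29
  Δ        0.004665    -0.014    -0.014
  eq         0.2701   0.01991     1.276
  solve Keq expr → x = -0.004665; check Q = 6.0760e-05
Then add 0.08365 M of D.
Step 2:
                  D         X         J
  init       0.3537   0.01991     1.276
  Δ       -6.1016e-04   0.00183   0.00183
  eq         0.3531   0.02175     1.278
  solve Keq expr → x = 6.1016e-04; check Q = 6.0760e-05
Then remove 0.479 M of J.
Step 3:
                  D         X         J
  init       0.3531   0.02175    0.7988
  Δ       -0.004125   0.01237   0.01237
  eq          0.349   0.03412    0.8112
  solve Keq expr → x = 0.004125; check Q = 6.0760e-05

Direction: forward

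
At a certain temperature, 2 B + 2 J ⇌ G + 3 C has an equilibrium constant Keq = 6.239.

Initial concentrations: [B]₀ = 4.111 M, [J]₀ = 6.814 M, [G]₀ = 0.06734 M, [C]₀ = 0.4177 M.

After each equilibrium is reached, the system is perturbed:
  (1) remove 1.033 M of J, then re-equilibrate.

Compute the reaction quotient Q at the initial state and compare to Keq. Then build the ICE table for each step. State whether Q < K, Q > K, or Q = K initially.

Q₀ = 6.2541e-06; Q < K (proceeds forward)

Q₀ = 6.2541e-06 vs Keq = 6.239 ⇒ Q<K, forward
Step 1:
                    B           J           G           C
  init          4.111       6.814     0.06734      0.4177
  Δ            -2.853      -2.853       1.427        4.28
  eq            1.258       3.961       1.494       4.697
  solve Keq expr → x = 1.427; check Q = 6.239
Then remove 1.033 M of J.
Step 2:
                    B           J           G           C
  init          1.258       2.928       1.494       4.697
  Δ            0.1735      0.1735    -0.08675     -0.2603
  eq            1.431       3.101       1.407       4.437
  solve Keq expr → x = -0.08675; check Q = 6.239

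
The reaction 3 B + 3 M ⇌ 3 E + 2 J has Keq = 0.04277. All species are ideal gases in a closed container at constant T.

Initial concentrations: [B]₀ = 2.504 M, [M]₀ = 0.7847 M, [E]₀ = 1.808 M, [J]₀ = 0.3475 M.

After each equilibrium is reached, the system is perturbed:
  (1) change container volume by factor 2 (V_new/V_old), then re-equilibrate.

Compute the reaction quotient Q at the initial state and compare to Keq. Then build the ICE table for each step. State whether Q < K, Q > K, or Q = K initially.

Q₀ = 0.09408; Q > K (proceeds reverse)

Q₀ = 0.09408 vs Keq = 0.04277 ⇒ Q>K, reverse
Step 1:
                  B         M         E         J
  I           2.504    0.7847     1.808    0.3475
  C         0.07391   0.07391  -0.07391  -0.04927
  E           2.578    0.8586     1.734    0.2982
  solve Keq expr → x = -0.02464; check Q = 0.04277
Then change container volume by factor 2 (V_new/V_old).
Step 2:
                  B         M         E         J
  I           1.289    0.4293     0.867    0.1491
  C         0.03122   0.03122  -0.03122  -0.02082
  E            1.32    0.4605    0.8358    0.1283
  solve Keq expr → x = -0.01041; check Q = 0.04277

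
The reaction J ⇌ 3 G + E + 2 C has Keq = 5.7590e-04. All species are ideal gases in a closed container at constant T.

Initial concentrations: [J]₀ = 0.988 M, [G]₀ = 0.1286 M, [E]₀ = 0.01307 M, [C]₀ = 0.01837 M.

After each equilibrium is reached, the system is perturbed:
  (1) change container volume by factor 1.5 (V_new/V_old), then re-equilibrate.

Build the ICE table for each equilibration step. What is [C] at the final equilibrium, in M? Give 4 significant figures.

[C]_eq = 0.2174 M

Q₀ = 9.4942e-09 vs Keq = 5.7590e-04 ⇒ Q<K, forward
Step 1:
                    J           G           E           C
  init          0.988      0.1286     0.01307     0.01837
  Δ           -0.1038      0.3115      0.1038      0.2077
  eq           0.8842      0.4401      0.1169       0.226
  solve Keq expr → x = 0.1038; check Q = 5.7590e-04
Then change container volume by factor 1.5 (V_new/V_old).
Step 2:
                    J           G           E           C
  init         0.5894      0.2934     0.07794      0.1507
  Δ          -0.03334         0.1     0.03334     0.06669
  eq           0.5561      0.3934      0.1113      0.2174
  solve Keq expr → x = 0.03334; check Q = 5.7590e-04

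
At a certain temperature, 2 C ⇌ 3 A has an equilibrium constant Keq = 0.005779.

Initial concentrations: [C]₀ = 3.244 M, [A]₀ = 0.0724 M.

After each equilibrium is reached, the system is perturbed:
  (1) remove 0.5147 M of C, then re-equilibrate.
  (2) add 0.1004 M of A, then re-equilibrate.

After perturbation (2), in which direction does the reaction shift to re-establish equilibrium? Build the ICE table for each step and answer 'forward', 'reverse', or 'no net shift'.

Direction: reverse

Q₀ = 3.6062e-05 vs Keq = 0.005779 ⇒ Q<K, forward
Step 1:
                   C          A
  Initial      3.244     0.0724
  Change     -0.2029     0.3043
  Equil        3.041     0.3767
  solve Keq expr → x = 0.1014; check Q = 0.005779
Then remove 0.5147 M of C.
Step 2:
                   C          A
  Initial      2.526     0.3767
  Change     0.02759   -0.04138
  Equil        2.554     0.3353
  solve Keq expr → x = -0.01379; check Q = 0.005779
Then add 0.1004 M of A.
Step 3:
                   C          A
  Initial      2.554     0.4357
  Change     0.06326   -0.09489
  Equil        2.617     0.3408
  solve Keq expr → x = -0.03163; check Q = 0.005779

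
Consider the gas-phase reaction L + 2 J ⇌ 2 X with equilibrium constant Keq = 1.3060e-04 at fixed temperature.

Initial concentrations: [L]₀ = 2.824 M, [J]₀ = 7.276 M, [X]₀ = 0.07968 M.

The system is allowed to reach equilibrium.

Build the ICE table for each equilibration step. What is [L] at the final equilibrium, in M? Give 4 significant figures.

Q₀ = 4.2467e-05 vs Keq = 1.3060e-04 ⇒ Q<K, forward
Step 1:
                   L          J          X
  init         2.824      7.276    0.07968
  Δ         -0.02911   -0.05822    0.05822
  eq           2.795      7.218     0.1379
  solve Keq expr → x = 0.02911; check Q = 1.3060e-04

[L]_eq = 2.795 M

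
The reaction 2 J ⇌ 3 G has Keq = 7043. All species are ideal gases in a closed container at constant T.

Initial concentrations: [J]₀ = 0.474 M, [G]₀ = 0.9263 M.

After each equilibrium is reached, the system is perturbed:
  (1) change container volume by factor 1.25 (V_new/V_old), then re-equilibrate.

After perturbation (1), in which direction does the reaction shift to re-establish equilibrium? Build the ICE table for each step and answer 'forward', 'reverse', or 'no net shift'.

Q₀ = 3.538 vs Keq = 7043 ⇒ Q<K, forward
Step 1:
                  J         G
  I           0.474    0.9263
  C         -0.4499    0.6748
  E         0.02414     1.601
  solve Keq expr → x = 0.2249; check Q = 7043
Then change container volume by factor 1.25 (V_new/V_old).
Step 2:
                  J         G
  I         0.01931     1.281
  C       -0.001979  0.002968
  E         0.01733     1.284
  solve Keq expr → x = 9.8939e-04; check Q = 7043

Direction: forward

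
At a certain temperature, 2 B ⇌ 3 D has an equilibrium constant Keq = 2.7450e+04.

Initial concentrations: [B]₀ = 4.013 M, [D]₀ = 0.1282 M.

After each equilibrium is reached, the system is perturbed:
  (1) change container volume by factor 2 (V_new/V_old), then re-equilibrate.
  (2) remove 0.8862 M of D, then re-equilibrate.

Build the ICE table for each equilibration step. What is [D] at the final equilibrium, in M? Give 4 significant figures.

[D]_eq = 2.159 M

Q₀ = 1.3084e-04 vs Keq = 2.7450e+04 ⇒ Q<K, forward
Step 1:
                   B          D
  I            4.013     0.1282
  C           -3.924      5.886
  E          0.08902      6.014
  solve Keq expr → x = 1.962; check Q = 2.7450e+04
Then change container volume by factor 2 (V_new/V_old).
Step 2:
                   B          D
  I          0.04451      3.007
  C         -0.01274     0.0191
  E          0.03177      3.026
  solve Keq expr → x = 0.006368; check Q = 2.7450e+04
Then remove 0.8862 M of D.
Step 3:
                   B          D
  I          0.03177       2.14
  C         -0.01263    0.01894
  E          0.01915      2.159
  solve Keq expr → x = 0.006314; check Q = 2.7450e+04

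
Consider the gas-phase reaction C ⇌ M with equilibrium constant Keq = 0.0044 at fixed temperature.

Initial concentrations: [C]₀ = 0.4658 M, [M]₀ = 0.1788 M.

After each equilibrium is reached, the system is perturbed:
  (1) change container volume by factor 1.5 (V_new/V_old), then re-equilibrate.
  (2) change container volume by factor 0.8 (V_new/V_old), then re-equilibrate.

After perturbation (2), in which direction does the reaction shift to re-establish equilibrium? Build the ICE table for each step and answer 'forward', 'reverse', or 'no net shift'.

Direction: no net shift

Q₀ = 0.3839 vs Keq = 0.0044 ⇒ Q>K, reverse
Step 1:
                   C          M
  init        0.4658     0.1788
  Δ            0.176     -0.176
  eq          0.6418   0.002824
  solve Keq expr → x = -0.176; check Q = 0.0044
Then change container volume by factor 1.5 (V_new/V_old).
Step 2:
                   C          M
  init        0.4279   0.001883
  Δ                0          0
  eq          0.4279   0.001883
  solve Keq expr → x = 0; check Q = 0.0044
Then change container volume by factor 0.8 (V_new/V_old).
Step 3:
                   C          M
  init        0.5348   0.002353
  Δ                0          0
  eq          0.5348   0.002353
  solve Keq expr → x = 0; check Q = 0.0044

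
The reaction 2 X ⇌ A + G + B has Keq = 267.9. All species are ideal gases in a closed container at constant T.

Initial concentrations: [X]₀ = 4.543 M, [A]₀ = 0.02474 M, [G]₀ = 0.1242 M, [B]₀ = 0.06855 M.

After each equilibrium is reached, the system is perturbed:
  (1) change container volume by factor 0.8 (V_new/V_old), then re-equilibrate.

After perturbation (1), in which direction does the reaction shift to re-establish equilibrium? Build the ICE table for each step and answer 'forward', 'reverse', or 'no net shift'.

Q₀ = 1.0206e-05 vs Keq = 267.9 ⇒ Q<K, forward
Step 1:
                  X         A         G         B
  I           4.543   0.02474    0.1242   0.06855
  C          -4.338     2.169     2.169     2.169
  E           0.205     2.194     2.293     2.238
  solve Keq expr → x = 2.169; check Q = 267.9
Then change container volume by factor 0.8 (V_new/V_old).
Step 2:
                  X         A         G         B
  I          0.2562     2.742     2.867     2.797
  C         0.02809  -0.01405  -0.01405  -0.01405
  E          0.2843     2.728     2.852     2.783
  solve Keq expr → x = -0.01405; check Q = 267.9

Direction: reverse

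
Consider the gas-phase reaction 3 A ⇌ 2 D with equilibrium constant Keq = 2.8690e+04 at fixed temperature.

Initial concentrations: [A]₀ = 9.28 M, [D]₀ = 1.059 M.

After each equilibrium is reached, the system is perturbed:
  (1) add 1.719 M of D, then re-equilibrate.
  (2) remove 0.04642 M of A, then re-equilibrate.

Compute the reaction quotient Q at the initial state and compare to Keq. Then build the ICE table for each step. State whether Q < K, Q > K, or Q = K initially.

Q₀ = 0.001403; Q < K (proceeds forward)

Q₀ = 0.001403 vs Keq = 2.8690e+04 ⇒ Q<K, forward
Step 1:
                   A          D
  Initial       9.28      1.059
  Change      -9.159      6.106
  Equil       0.1214      7.165
  solve Keq expr → x = 3.053; check Q = 2.8690e+04
Then add 1.719 M of D.
Step 2:
                   A          D
  Initial     0.1214      8.884
  Change     0.01858   -0.01239
  Equil         0.14      8.871
  solve Keq expr → x = -0.006195; check Q = 2.8690e+04
Then remove 0.04642 M of A.
Step 3:
                   A          D
  Initial    0.09357      8.871
  Change      0.0461   -0.03073
  Equil       0.1397      8.841
  solve Keq expr → x = -0.01537; check Q = 2.8690e+04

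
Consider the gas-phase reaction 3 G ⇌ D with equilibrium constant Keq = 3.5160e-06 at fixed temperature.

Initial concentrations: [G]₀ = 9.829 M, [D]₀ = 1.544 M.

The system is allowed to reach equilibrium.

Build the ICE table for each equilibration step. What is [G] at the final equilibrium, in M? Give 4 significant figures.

[G]_eq = 14.43 M

Q₀ = 0.001626 vs Keq = 3.5160e-06 ⇒ Q>K, reverse
Step 1:
                    G           D
  init          9.829       1.544
  Δ               4.6      -1.533
  eq            14.43     0.01056
  solve Keq expr → x = -1.533; check Q = 3.5160e-06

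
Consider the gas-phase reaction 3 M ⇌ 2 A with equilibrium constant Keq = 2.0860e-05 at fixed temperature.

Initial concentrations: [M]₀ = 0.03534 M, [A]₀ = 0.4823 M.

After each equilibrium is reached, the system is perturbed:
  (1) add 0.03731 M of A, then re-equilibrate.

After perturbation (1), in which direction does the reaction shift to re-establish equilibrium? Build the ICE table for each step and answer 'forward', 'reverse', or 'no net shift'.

Direction: reverse

Q₀ = 5270 vs Keq = 2.0860e-05 ⇒ Q>K, reverse
Step 1:
                    M           A
  I           0.03534      0.4823
  C             0.719     -0.4793
  E            0.7543    0.002992
  solve Keq expr → x = -0.2397; check Q = 2.0860e-05
Then add 0.03731 M of A.
Step 2:
                    M           A
  I            0.7543      0.0403
  C           0.05546    -0.03697
  E            0.8098    0.003328
  solve Keq expr → x = -0.01849; check Q = 2.0860e-05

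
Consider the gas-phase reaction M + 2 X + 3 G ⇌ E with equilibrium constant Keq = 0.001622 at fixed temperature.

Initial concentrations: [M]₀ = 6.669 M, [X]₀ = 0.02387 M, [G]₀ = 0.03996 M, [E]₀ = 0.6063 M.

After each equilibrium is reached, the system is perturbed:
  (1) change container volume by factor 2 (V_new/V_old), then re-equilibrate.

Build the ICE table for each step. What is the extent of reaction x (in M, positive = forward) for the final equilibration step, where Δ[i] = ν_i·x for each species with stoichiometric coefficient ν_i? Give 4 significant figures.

x = -0.03104 M

Q₀ = 2.5006e+06 vs Keq = 0.001622 ⇒ Q>K, reverse
Step 1:
                    M           X           G           E
  init          6.669     0.02387     0.03996      0.6063
  Δ            0.5407       1.081       1.622     -0.5407
  eq             7.21       1.105       1.662     0.06559
  solve Keq expr → x = -0.5407; check Q = 0.001622
Then change container volume by factor 2 (V_new/V_old).
Step 2:
                    M           X           G           E
  init          3.605      0.5526       0.831      0.0328
  Δ           0.03104     0.06208     0.09311    -0.03104
  eq            3.636      0.6147      0.9242    0.001759
  solve Keq expr → x = -0.03104; check Q = 0.001622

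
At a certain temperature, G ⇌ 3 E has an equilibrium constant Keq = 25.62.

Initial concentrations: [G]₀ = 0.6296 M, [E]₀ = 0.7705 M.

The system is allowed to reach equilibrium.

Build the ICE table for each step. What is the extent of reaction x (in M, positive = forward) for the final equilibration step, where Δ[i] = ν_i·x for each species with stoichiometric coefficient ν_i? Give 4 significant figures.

x = 0.37 M

Q₀ = 0.7265 vs Keq = 25.62 ⇒ Q<K, forward
Step 1:
                   G          E
  init        0.6296     0.7705
  Δ            -0.37       1.11
  eq          0.2596      1.881
  solve Keq expr → x = 0.37; check Q = 25.62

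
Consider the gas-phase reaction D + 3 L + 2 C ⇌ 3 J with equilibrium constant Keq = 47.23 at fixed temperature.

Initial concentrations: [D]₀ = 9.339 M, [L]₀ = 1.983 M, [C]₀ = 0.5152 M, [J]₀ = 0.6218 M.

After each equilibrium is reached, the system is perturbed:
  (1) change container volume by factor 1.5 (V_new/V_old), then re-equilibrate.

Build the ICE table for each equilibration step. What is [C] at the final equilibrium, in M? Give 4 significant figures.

[C]_eq = 0.0549 M

Q₀ = 0.01244 vs Keq = 47.23 ⇒ Q<K, forward
Step 1:
                    D           L           C           J
  I             9.339       1.983      0.5152      0.6218
  C           -0.2325     -0.6976     -0.4651      0.6976
  E             9.106       1.285     0.05014       1.319
  solve Keq expr → x = 0.2325; check Q = 47.23
Then change container volume by factor 1.5 (V_new/V_old).
Step 2:
                    D           L           C           J
  I             6.071      0.8569     0.03343      0.8796
  C           0.01073      0.0322     0.02147     -0.0322
  E             6.082      0.8891      0.0549      0.8474
  solve Keq expr → x = -0.01073; check Q = 47.23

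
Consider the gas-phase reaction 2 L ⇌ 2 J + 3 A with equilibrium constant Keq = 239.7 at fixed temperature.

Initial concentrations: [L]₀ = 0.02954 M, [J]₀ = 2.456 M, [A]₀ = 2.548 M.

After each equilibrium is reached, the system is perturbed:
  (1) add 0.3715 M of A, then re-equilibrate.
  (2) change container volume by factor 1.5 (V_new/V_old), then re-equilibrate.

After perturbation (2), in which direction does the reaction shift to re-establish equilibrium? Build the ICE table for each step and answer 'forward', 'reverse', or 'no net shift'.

Direction: forward

Q₀ = 1.1435e+05 vs Keq = 239.7 ⇒ Q>K, reverse
Step 1:
                    L           J           A
  Initial     0.02954       2.456       2.548
  Change       0.3573     -0.3573      -0.536
  Equil        0.3869       2.099       2.012
  solve Keq expr → x = -0.1787; check Q = 239.7
Then add 0.3715 M of A.
Step 2:
                    L           J           A
  Initial      0.3869       2.099       2.384
  Change      0.06629    -0.06629    -0.09943
  Equil        0.4531       2.032       2.284
  solve Keq expr → x = -0.03314; check Q = 239.7
Then change container volume by factor 1.5 (V_new/V_old).
Step 3:
                    L           J           A
  Initial      0.3021       1.355       1.523
  Change     -0.09915     0.09915      0.1487
  Equil         0.203       1.454       1.671
  solve Keq expr → x = 0.04957; check Q = 239.7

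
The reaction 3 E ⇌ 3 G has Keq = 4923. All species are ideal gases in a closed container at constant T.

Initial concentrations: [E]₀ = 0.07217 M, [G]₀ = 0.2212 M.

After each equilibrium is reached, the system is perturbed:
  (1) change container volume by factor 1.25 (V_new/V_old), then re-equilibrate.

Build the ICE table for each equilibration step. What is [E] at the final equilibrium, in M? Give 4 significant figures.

Q₀ = 28.79 vs Keq = 4923 ⇒ Q<K, forward
Step 1:
                  E         G
  init      0.07217    0.2212
  Δ        -0.05588   0.05588
  eq        0.01629    0.2771
  solve Keq expr → x = 0.01863; check Q = 4923
Then change container volume by factor 1.25 (V_new/V_old).
Step 2:
                  E         G
  init      0.01303    0.2217
  Δ               0         0
  eq        0.01303    0.2217
  solve Keq expr → x = 0; check Q = 4923

[E]_eq = 0.01303 M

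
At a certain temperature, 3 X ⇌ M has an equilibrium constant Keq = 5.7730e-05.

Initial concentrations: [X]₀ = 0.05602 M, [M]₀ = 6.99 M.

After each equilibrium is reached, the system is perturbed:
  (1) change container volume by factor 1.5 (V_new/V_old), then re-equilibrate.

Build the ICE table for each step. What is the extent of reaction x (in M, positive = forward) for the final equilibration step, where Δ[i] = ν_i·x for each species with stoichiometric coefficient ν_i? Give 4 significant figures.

x = -0.1496 M

Q₀ = 3.9760e+04 vs Keq = 5.7730e-05 ⇒ Q>K, reverse
Step 1:
                  X         M
  I         0.05602      6.99
  C           19.65    -6.549
  E            19.7    0.4415
  solve Keq expr → x = -6.549; check Q = 5.7730e-05
Then change container volume by factor 1.5 (V_new/V_old).
Step 2:
                  X         M
  I           13.13    0.2943
  C          0.4489   -0.1496
  E           13.58    0.1447
  solve Keq expr → x = -0.1496; check Q = 5.7730e-05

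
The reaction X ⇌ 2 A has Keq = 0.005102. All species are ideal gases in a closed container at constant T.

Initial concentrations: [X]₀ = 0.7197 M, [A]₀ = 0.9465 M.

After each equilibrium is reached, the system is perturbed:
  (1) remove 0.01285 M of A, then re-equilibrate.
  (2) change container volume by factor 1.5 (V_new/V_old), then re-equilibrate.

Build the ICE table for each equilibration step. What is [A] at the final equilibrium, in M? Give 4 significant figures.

Q₀ = 1.245 vs Keq = 0.005102 ⇒ Q>K, reverse
Step 1:
                  X         A
  Initial    0.7197    0.9465
  Change     0.4349   -0.8697
  Equil       1.155   0.07675
  solve Keq expr → x = -0.4349; check Q = 0.005102
Then remove 0.01285 M of A.
Step 2:
                  X         A
  Initial     1.155    0.0639
  Change   -0.00632   0.01264
  Equil       1.148   0.07654
  solve Keq expr → x = 0.00632; check Q = 0.005102
Then change container volume by factor 1.5 (V_new/V_old).
Step 3:
                  X         A
  Initial    0.7655   0.05103
  Change  -0.005619   0.01124
  Equil      0.7599   0.06226
  solve Keq expr → x = 0.005619; check Q = 0.005102

[A]_eq = 0.06226 M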